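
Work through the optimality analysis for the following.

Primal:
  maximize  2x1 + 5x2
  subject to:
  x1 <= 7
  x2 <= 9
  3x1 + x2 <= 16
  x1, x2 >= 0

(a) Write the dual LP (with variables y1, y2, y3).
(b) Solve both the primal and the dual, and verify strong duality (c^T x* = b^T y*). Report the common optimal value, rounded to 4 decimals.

The standard primal-dual pair for 'max c^T x s.t. A x <= b, x >= 0' is:
  Dual:  min b^T y  s.t.  A^T y >= c,  y >= 0.

So the dual LP is:
  minimize  7y1 + 9y2 + 16y3
  subject to:
    y1 + 3y3 >= 2
    y2 + y3 >= 5
    y1, y2, y3 >= 0

Solving the primal: x* = (2.3333, 9).
  primal value c^T x* = 49.6667.
Solving the dual: y* = (0, 4.3333, 0.6667).
  dual value b^T y* = 49.6667.
Strong duality: c^T x* = b^T y*. Confirmed.

49.6667


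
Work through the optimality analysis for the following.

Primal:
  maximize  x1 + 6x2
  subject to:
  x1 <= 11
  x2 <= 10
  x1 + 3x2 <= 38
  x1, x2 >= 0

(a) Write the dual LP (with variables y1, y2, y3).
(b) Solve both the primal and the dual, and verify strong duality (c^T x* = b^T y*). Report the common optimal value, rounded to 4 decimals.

The standard primal-dual pair for 'max c^T x s.t. A x <= b, x >= 0' is:
  Dual:  min b^T y  s.t.  A^T y >= c,  y >= 0.

So the dual LP is:
  minimize  11y1 + 10y2 + 38y3
  subject to:
    y1 + y3 >= 1
    y2 + 3y3 >= 6
    y1, y2, y3 >= 0

Solving the primal: x* = (8, 10).
  primal value c^T x* = 68.
Solving the dual: y* = (0, 3, 1).
  dual value b^T y* = 68.
Strong duality: c^T x* = b^T y*. Confirmed.

68


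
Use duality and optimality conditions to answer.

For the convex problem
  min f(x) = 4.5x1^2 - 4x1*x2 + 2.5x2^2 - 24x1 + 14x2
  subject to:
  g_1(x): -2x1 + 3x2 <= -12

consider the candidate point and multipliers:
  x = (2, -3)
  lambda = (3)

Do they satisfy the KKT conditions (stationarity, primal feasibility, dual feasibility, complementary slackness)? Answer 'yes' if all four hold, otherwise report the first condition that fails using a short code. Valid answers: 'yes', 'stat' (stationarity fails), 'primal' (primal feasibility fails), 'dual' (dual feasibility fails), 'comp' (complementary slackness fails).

Gradient of f: grad f(x) = Q x + c = (6, -9)
Constraint values g_i(x) = a_i^T x - b_i:
  g_1((2, -3)) = -1
Stationarity residual: grad f(x) + sum_i lambda_i a_i = (0, 0)
  -> stationarity OK
Primal feasibility (all g_i <= 0): OK
Dual feasibility (all lambda_i >= 0): OK
Complementary slackness (lambda_i * g_i(x) = 0 for all i): FAILS

Verdict: the first failing condition is complementary_slackness -> comp.

comp


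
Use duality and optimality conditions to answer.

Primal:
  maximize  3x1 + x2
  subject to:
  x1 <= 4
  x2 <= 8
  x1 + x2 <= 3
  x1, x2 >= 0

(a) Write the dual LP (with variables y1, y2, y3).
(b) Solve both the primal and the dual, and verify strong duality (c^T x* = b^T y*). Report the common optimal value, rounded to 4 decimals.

The standard primal-dual pair for 'max c^T x s.t. A x <= b, x >= 0' is:
  Dual:  min b^T y  s.t.  A^T y >= c,  y >= 0.

So the dual LP is:
  minimize  4y1 + 8y2 + 3y3
  subject to:
    y1 + y3 >= 3
    y2 + y3 >= 1
    y1, y2, y3 >= 0

Solving the primal: x* = (3, 0).
  primal value c^T x* = 9.
Solving the dual: y* = (0, 0, 3).
  dual value b^T y* = 9.
Strong duality: c^T x* = b^T y*. Confirmed.

9


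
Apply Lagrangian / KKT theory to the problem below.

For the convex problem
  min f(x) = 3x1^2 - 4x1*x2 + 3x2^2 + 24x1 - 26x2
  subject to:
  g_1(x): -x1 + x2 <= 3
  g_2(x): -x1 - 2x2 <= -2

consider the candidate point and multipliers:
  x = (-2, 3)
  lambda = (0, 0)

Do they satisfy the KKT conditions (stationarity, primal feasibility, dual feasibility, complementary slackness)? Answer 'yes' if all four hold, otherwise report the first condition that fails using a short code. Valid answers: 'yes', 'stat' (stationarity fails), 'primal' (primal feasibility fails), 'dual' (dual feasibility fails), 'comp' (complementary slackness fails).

Gradient of f: grad f(x) = Q x + c = (0, 0)
Constraint values g_i(x) = a_i^T x - b_i:
  g_1((-2, 3)) = 2
  g_2((-2, 3)) = -2
Stationarity residual: grad f(x) + sum_i lambda_i a_i = (0, 0)
  -> stationarity OK
Primal feasibility (all g_i <= 0): FAILS
Dual feasibility (all lambda_i >= 0): OK
Complementary slackness (lambda_i * g_i(x) = 0 for all i): OK

Verdict: the first failing condition is primal_feasibility -> primal.

primal


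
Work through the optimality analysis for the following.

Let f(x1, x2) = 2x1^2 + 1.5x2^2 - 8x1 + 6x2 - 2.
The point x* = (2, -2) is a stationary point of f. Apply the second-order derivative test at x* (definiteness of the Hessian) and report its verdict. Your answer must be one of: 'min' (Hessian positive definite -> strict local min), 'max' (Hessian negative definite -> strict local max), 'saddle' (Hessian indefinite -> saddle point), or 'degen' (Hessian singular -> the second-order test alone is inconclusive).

Compute the Hessian H = grad^2 f:
  H = [[4, 0], [0, 3]]
Verify stationarity: grad f(x*) = H x* + g = (0, 0).
Eigenvalues of H: 3, 4.
Both eigenvalues > 0, so H is positive definite -> x* is a strict local min.

min


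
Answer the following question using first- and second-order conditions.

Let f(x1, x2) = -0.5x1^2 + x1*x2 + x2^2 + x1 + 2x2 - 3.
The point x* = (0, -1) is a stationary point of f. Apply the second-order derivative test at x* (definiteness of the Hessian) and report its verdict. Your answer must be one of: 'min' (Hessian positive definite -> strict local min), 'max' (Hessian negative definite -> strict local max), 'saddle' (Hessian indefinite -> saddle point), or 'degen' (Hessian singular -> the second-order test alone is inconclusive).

Compute the Hessian H = grad^2 f:
  H = [[-1, 1], [1, 2]]
Verify stationarity: grad f(x*) = H x* + g = (0, 0).
Eigenvalues of H: -1.3028, 2.3028.
Eigenvalues have mixed signs, so H is indefinite -> x* is a saddle point.

saddle


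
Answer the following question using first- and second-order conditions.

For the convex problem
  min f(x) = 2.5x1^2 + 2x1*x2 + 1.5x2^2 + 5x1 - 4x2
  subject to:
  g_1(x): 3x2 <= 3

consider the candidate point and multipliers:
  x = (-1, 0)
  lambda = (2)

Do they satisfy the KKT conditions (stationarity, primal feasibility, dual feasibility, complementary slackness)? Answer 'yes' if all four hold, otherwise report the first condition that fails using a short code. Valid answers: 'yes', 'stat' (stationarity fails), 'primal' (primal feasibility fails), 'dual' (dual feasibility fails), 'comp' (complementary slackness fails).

Gradient of f: grad f(x) = Q x + c = (0, -6)
Constraint values g_i(x) = a_i^T x - b_i:
  g_1((-1, 0)) = -3
Stationarity residual: grad f(x) + sum_i lambda_i a_i = (0, 0)
  -> stationarity OK
Primal feasibility (all g_i <= 0): OK
Dual feasibility (all lambda_i >= 0): OK
Complementary slackness (lambda_i * g_i(x) = 0 for all i): FAILS

Verdict: the first failing condition is complementary_slackness -> comp.

comp


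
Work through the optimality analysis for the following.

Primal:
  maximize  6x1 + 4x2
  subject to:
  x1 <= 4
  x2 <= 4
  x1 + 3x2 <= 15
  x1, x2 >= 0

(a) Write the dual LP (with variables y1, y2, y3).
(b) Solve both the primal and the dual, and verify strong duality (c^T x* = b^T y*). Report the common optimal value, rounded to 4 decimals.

The standard primal-dual pair for 'max c^T x s.t. A x <= b, x >= 0' is:
  Dual:  min b^T y  s.t.  A^T y >= c,  y >= 0.

So the dual LP is:
  minimize  4y1 + 4y2 + 15y3
  subject to:
    y1 + y3 >= 6
    y2 + 3y3 >= 4
    y1, y2, y3 >= 0

Solving the primal: x* = (4, 3.6667).
  primal value c^T x* = 38.6667.
Solving the dual: y* = (4.6667, 0, 1.3333).
  dual value b^T y* = 38.6667.
Strong duality: c^T x* = b^T y*. Confirmed.

38.6667


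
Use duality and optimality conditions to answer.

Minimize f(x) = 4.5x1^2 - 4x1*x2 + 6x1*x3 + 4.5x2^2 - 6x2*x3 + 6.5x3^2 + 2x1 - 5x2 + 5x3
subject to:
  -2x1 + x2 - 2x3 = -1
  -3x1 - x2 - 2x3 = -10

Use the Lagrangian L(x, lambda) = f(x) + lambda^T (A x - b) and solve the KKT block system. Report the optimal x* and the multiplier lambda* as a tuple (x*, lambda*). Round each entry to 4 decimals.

Form the Lagrangian:
  L(x, lambda) = (1/2) x^T Q x + c^T x + lambda^T (A x - b)
Stationarity (grad_x L = 0): Q x + c + A^T lambda = 0.
Primal feasibility: A x = b.

This gives the KKT block system:
  [ Q   A^T ] [ x     ]   [-c ]
  [ A    0  ] [ lambda ] = [ b ]

Solving the linear system:
  x*      = (2.0048, 3.4976, 0.244)
  lambda* = (-8.6938, 8.3014)
  f(x*)   = 31.0311

x* = (2.0048, 3.4976, 0.244), lambda* = (-8.6938, 8.3014)


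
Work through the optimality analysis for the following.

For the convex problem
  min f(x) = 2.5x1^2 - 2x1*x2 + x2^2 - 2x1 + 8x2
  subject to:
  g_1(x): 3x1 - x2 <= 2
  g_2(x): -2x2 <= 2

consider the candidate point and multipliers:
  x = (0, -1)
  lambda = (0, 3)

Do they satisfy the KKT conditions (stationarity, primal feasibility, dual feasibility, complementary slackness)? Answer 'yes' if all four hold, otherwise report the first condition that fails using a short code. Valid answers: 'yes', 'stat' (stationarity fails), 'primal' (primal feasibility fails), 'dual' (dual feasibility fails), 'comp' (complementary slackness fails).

Gradient of f: grad f(x) = Q x + c = (0, 6)
Constraint values g_i(x) = a_i^T x - b_i:
  g_1((0, -1)) = -1
  g_2((0, -1)) = 0
Stationarity residual: grad f(x) + sum_i lambda_i a_i = (0, 0)
  -> stationarity OK
Primal feasibility (all g_i <= 0): OK
Dual feasibility (all lambda_i >= 0): OK
Complementary slackness (lambda_i * g_i(x) = 0 for all i): OK

Verdict: yes, KKT holds.

yes


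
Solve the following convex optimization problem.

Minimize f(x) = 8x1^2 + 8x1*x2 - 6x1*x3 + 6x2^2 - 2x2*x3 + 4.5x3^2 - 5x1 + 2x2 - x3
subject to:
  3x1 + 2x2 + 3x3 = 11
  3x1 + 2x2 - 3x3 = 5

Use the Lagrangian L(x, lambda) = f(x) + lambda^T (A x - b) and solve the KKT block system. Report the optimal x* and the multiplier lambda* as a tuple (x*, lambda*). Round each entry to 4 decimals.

Form the Lagrangian:
  L(x, lambda) = (1/2) x^T Q x + c^T x + lambda^T (A x - b)
Stationarity (grad_x L = 0): Q x + c + A^T lambda = 0.
Primal feasibility: A x = b.

This gives the KKT block system:
  [ Q   A^T ] [ x     ]   [-c ]
  [ A    0  ] [ lambda ] = [ b ]

Solving the linear system:
  x*      = (2.6842, -0.0263, 1)
  lambda* = (-3.9474, -6.6316)
  f(x*)   = 31.0526

x* = (2.6842, -0.0263, 1), lambda* = (-3.9474, -6.6316)


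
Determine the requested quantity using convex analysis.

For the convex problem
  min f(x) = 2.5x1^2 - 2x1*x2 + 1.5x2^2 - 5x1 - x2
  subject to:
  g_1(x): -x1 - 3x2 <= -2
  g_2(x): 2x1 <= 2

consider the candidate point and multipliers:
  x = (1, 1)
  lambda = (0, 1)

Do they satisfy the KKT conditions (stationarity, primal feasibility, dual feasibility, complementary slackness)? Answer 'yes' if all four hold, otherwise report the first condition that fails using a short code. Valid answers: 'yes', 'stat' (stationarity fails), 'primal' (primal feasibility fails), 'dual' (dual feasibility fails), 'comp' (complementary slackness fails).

Gradient of f: grad f(x) = Q x + c = (-2, 0)
Constraint values g_i(x) = a_i^T x - b_i:
  g_1((1, 1)) = -2
  g_2((1, 1)) = 0
Stationarity residual: grad f(x) + sum_i lambda_i a_i = (0, 0)
  -> stationarity OK
Primal feasibility (all g_i <= 0): OK
Dual feasibility (all lambda_i >= 0): OK
Complementary slackness (lambda_i * g_i(x) = 0 for all i): OK

Verdict: yes, KKT holds.

yes


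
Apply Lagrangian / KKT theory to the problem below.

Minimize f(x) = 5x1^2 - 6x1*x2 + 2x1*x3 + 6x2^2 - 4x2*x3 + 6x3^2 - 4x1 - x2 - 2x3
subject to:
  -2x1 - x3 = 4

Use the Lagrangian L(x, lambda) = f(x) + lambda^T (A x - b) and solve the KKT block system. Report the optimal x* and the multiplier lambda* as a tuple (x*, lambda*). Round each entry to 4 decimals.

Form the Lagrangian:
  L(x, lambda) = (1/2) x^T Q x + c^T x + lambda^T (A x - b)
Stationarity (grad_x L = 0): Q x + c + A^T lambda = 0.
Primal feasibility: A x = b.

This gives the KKT block system:
  [ Q   A^T ] [ x     ]   [-c ]
  [ A    0  ] [ lambda ] = [ b ]

Solving the linear system:
  x*      = (-1.7215, -0.9631, -0.557)
  lambda* = (-8.2752)
  f(x*)   = 21.0319

x* = (-1.7215, -0.9631, -0.557), lambda* = (-8.2752)


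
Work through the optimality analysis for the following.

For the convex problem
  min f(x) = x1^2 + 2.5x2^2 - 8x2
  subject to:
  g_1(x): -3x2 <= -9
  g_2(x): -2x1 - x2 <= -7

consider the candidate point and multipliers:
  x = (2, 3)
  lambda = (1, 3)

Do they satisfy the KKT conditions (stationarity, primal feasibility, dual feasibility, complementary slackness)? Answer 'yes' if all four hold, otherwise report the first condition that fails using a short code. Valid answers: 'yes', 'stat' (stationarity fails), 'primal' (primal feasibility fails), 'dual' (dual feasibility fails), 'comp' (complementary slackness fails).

Gradient of f: grad f(x) = Q x + c = (4, 7)
Constraint values g_i(x) = a_i^T x - b_i:
  g_1((2, 3)) = 0
  g_2((2, 3)) = 0
Stationarity residual: grad f(x) + sum_i lambda_i a_i = (-2, 1)
  -> stationarity FAILS
Primal feasibility (all g_i <= 0): OK
Dual feasibility (all lambda_i >= 0): OK
Complementary slackness (lambda_i * g_i(x) = 0 for all i): OK

Verdict: the first failing condition is stationarity -> stat.

stat


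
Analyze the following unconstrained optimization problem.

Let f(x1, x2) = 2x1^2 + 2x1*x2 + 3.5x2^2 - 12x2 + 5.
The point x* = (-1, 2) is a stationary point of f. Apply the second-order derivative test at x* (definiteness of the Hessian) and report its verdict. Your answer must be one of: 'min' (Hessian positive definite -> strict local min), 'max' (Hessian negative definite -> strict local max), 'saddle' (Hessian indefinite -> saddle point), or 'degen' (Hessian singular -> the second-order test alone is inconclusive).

Compute the Hessian H = grad^2 f:
  H = [[4, 2], [2, 7]]
Verify stationarity: grad f(x*) = H x* + g = (0, 0).
Eigenvalues of H: 3, 8.
Both eigenvalues > 0, so H is positive definite -> x* is a strict local min.

min


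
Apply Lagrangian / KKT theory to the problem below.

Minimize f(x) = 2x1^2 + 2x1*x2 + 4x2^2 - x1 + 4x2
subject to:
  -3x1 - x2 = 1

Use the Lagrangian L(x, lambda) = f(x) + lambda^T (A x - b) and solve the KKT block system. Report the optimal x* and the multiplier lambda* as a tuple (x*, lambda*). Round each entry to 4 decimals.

Form the Lagrangian:
  L(x, lambda) = (1/2) x^T Q x + c^T x + lambda^T (A x - b)
Stationarity (grad_x L = 0): Q x + c + A^T lambda = 0.
Primal feasibility: A x = b.

This gives the KKT block system:
  [ Q   A^T ] [ x     ]   [-c ]
  [ A    0  ] [ lambda ] = [ b ]

Solving the linear system:
  x*      = (-0.1406, -0.5781)
  lambda* = (-0.9063)
  f(x*)   = -0.6328

x* = (-0.1406, -0.5781), lambda* = (-0.9063)


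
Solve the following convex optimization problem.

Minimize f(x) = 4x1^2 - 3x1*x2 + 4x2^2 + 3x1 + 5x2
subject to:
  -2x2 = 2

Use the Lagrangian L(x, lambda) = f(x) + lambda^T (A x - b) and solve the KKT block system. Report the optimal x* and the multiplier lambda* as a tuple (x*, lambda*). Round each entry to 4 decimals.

Form the Lagrangian:
  L(x, lambda) = (1/2) x^T Q x + c^T x + lambda^T (A x - b)
Stationarity (grad_x L = 0): Q x + c + A^T lambda = 0.
Primal feasibility: A x = b.

This gives the KKT block system:
  [ Q   A^T ] [ x     ]   [-c ]
  [ A    0  ] [ lambda ] = [ b ]

Solving the linear system:
  x*      = (-0.75, -1)
  lambda* = (-0.375)
  f(x*)   = -3.25

x* = (-0.75, -1), lambda* = (-0.375)


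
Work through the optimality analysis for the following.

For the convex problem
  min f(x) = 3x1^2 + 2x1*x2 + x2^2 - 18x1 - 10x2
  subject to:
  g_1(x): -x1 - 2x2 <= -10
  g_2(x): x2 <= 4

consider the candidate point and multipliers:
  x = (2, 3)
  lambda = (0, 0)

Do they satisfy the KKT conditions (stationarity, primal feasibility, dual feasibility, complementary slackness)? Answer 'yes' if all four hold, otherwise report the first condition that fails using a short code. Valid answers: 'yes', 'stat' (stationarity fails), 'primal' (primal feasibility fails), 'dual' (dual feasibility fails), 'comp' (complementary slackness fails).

Gradient of f: grad f(x) = Q x + c = (0, 0)
Constraint values g_i(x) = a_i^T x - b_i:
  g_1((2, 3)) = 2
  g_2((2, 3)) = -1
Stationarity residual: grad f(x) + sum_i lambda_i a_i = (0, 0)
  -> stationarity OK
Primal feasibility (all g_i <= 0): FAILS
Dual feasibility (all lambda_i >= 0): OK
Complementary slackness (lambda_i * g_i(x) = 0 for all i): OK

Verdict: the first failing condition is primal_feasibility -> primal.

primal


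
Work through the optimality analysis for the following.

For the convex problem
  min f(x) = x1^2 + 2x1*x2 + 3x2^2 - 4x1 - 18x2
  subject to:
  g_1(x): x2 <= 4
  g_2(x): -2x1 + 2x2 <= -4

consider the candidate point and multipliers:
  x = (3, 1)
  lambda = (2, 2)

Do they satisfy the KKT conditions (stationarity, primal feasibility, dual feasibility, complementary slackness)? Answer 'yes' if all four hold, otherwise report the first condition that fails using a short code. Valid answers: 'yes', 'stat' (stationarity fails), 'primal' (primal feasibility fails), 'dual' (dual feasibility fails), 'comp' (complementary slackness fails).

Gradient of f: grad f(x) = Q x + c = (4, -6)
Constraint values g_i(x) = a_i^T x - b_i:
  g_1((3, 1)) = -3
  g_2((3, 1)) = 0
Stationarity residual: grad f(x) + sum_i lambda_i a_i = (0, 0)
  -> stationarity OK
Primal feasibility (all g_i <= 0): OK
Dual feasibility (all lambda_i >= 0): OK
Complementary slackness (lambda_i * g_i(x) = 0 for all i): FAILS

Verdict: the first failing condition is complementary_slackness -> comp.

comp


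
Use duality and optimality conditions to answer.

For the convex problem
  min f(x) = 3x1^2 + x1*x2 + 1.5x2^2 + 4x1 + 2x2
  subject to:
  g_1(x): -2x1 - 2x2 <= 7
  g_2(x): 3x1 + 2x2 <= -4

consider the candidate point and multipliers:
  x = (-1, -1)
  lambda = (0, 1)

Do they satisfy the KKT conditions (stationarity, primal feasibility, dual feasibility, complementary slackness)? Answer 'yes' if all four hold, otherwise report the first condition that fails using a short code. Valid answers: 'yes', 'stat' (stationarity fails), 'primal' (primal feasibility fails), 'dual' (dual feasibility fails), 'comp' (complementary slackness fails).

Gradient of f: grad f(x) = Q x + c = (-3, -2)
Constraint values g_i(x) = a_i^T x - b_i:
  g_1((-1, -1)) = -3
  g_2((-1, -1)) = -1
Stationarity residual: grad f(x) + sum_i lambda_i a_i = (0, 0)
  -> stationarity OK
Primal feasibility (all g_i <= 0): OK
Dual feasibility (all lambda_i >= 0): OK
Complementary slackness (lambda_i * g_i(x) = 0 for all i): FAILS

Verdict: the first failing condition is complementary_slackness -> comp.

comp


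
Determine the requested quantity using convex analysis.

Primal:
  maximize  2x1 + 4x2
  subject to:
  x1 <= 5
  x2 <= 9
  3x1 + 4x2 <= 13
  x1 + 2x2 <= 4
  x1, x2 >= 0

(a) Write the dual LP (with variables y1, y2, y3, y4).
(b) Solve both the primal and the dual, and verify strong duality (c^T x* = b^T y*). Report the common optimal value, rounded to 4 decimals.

The standard primal-dual pair for 'max c^T x s.t. A x <= b, x >= 0' is:
  Dual:  min b^T y  s.t.  A^T y >= c,  y >= 0.

So the dual LP is:
  minimize  5y1 + 9y2 + 13y3 + 4y4
  subject to:
    y1 + 3y3 + y4 >= 2
    y2 + 4y3 + 2y4 >= 4
    y1, y2, y3, y4 >= 0

Solving the primal: x* = (4, 0).
  primal value c^T x* = 8.
Solving the dual: y* = (0, 0, 0, 2).
  dual value b^T y* = 8.
Strong duality: c^T x* = b^T y*. Confirmed.

8


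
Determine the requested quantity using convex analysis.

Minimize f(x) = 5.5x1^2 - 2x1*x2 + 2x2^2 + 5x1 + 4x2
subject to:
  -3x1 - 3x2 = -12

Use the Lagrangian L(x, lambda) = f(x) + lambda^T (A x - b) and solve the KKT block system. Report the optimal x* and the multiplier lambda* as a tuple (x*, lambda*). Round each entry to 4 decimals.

Form the Lagrangian:
  L(x, lambda) = (1/2) x^T Q x + c^T x + lambda^T (A x - b)
Stationarity (grad_x L = 0): Q x + c + A^T lambda = 0.
Primal feasibility: A x = b.

This gives the KKT block system:
  [ Q   A^T ] [ x     ]   [-c ]
  [ A    0  ] [ lambda ] = [ b ]

Solving the linear system:
  x*      = (1.2105, 2.7895)
  lambda* = (4.2456)
  f(x*)   = 34.0789

x* = (1.2105, 2.7895), lambda* = (4.2456)


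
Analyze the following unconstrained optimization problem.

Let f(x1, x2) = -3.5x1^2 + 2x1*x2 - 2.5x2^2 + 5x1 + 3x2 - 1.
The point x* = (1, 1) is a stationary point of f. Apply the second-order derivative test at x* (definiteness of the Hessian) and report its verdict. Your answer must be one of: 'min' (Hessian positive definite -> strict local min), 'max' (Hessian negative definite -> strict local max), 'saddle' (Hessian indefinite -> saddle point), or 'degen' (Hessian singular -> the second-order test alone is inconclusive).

Compute the Hessian H = grad^2 f:
  H = [[-7, 2], [2, -5]]
Verify stationarity: grad f(x*) = H x* + g = (0, 0).
Eigenvalues of H: -8.2361, -3.7639.
Both eigenvalues < 0, so H is negative definite -> x* is a strict local max.

max


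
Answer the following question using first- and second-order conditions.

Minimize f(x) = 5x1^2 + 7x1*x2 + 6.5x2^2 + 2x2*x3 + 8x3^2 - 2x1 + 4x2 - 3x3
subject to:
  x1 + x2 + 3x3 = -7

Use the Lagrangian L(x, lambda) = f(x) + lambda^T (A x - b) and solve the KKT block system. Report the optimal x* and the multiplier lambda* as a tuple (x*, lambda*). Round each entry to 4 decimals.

Form the Lagrangian:
  L(x, lambda) = (1/2) x^T Q x + c^T x + lambda^T (A x - b)
Stationarity (grad_x L = 0): Q x + c + A^T lambda = 0.
Primal feasibility: A x = b.

This gives the KKT block system:
  [ Q   A^T ] [ x     ]   [-c ]
  [ A    0  ] [ lambda ] = [ b ]

Solving the linear system:
  x*      = (-0.5426, -0.623, -1.9448)
  lambda* = (11.7875)
  f(x*)   = 43.47

x* = (-0.5426, -0.623, -1.9448), lambda* = (11.7875)


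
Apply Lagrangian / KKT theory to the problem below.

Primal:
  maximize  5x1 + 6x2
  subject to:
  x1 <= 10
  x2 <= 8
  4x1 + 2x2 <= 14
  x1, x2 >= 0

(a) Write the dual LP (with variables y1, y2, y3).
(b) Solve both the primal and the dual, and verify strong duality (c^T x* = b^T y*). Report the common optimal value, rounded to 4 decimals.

The standard primal-dual pair for 'max c^T x s.t. A x <= b, x >= 0' is:
  Dual:  min b^T y  s.t.  A^T y >= c,  y >= 0.

So the dual LP is:
  minimize  10y1 + 8y2 + 14y3
  subject to:
    y1 + 4y3 >= 5
    y2 + 2y3 >= 6
    y1, y2, y3 >= 0

Solving the primal: x* = (0, 7).
  primal value c^T x* = 42.
Solving the dual: y* = (0, 0, 3).
  dual value b^T y* = 42.
Strong duality: c^T x* = b^T y*. Confirmed.

42


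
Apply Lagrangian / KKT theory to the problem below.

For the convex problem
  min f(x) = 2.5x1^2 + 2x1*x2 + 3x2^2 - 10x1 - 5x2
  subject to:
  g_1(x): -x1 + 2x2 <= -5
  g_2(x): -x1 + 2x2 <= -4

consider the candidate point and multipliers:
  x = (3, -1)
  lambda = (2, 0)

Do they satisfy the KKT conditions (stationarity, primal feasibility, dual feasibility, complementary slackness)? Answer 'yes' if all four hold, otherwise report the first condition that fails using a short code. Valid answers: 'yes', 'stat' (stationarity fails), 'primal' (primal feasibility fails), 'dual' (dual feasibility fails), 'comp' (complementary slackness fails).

Gradient of f: grad f(x) = Q x + c = (3, -5)
Constraint values g_i(x) = a_i^T x - b_i:
  g_1((3, -1)) = 0
  g_2((3, -1)) = -1
Stationarity residual: grad f(x) + sum_i lambda_i a_i = (1, -1)
  -> stationarity FAILS
Primal feasibility (all g_i <= 0): OK
Dual feasibility (all lambda_i >= 0): OK
Complementary slackness (lambda_i * g_i(x) = 0 for all i): OK

Verdict: the first failing condition is stationarity -> stat.

stat


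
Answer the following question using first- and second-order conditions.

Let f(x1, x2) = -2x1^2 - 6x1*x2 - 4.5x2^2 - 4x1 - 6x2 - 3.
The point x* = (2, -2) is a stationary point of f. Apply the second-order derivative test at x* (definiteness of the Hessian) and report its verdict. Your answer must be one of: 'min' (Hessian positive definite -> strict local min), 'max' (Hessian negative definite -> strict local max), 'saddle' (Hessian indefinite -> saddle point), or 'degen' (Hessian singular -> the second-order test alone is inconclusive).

Compute the Hessian H = grad^2 f:
  H = [[-4, -6], [-6, -9]]
Verify stationarity: grad f(x*) = H x* + g = (0, 0).
Eigenvalues of H: -13, 0.
H has a zero eigenvalue (singular; negative semidefinite but not definite), so H is neither positive definite, negative definite, nor indefinite. The second-order test alone is inconclusive -> degen.
(Indeed, f is constant along the null direction of H through x*, so x* is not a strict local extremum.)

degen


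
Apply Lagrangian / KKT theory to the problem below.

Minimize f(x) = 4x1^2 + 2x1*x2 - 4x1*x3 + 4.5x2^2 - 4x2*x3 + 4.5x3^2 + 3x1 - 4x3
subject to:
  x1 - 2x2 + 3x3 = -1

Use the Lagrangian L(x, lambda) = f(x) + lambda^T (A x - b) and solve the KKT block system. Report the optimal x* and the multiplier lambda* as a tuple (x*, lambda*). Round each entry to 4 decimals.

Form the Lagrangian:
  L(x, lambda) = (1/2) x^T Q x + c^T x + lambda^T (A x - b)
Stationarity (grad_x L = 0): Q x + c + A^T lambda = 0.
Primal feasibility: A x = b.

This gives the KKT block system:
  [ Q   A^T ] [ x     ]   [-c ]
  [ A    0  ] [ lambda ] = [ b ]

Solving the linear system:
  x*      = (-0.5323, 0.3422, 0.0722)
  lambda* = (0.8631)
  f(x*)   = -0.5114

x* = (-0.5323, 0.3422, 0.0722), lambda* = (0.8631)


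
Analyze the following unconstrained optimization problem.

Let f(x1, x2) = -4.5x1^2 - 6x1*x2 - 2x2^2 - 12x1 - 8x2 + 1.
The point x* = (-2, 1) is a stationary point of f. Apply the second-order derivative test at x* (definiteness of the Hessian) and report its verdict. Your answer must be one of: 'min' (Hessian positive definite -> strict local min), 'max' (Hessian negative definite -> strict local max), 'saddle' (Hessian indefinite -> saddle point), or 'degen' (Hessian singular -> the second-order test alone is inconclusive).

Compute the Hessian H = grad^2 f:
  H = [[-9, -6], [-6, -4]]
Verify stationarity: grad f(x*) = H x* + g = (0, 0).
Eigenvalues of H: -13, 0.
H has a zero eigenvalue (singular; negative semidefinite but not definite), so H is neither positive definite, negative definite, nor indefinite. The second-order test alone is inconclusive -> degen.
(Indeed, f is constant along the null direction of H through x*, so x* is not a strict local extremum.)

degen


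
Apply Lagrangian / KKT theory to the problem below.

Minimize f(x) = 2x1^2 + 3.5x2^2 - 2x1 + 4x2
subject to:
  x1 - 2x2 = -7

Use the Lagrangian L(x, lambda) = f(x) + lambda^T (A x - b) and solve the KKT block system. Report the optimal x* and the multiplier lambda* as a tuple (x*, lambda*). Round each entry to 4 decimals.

Form the Lagrangian:
  L(x, lambda) = (1/2) x^T Q x + c^T x + lambda^T (A x - b)
Stationarity (grad_x L = 0): Q x + c + A^T lambda = 0.
Primal feasibility: A x = b.

This gives the KKT block system:
  [ Q   A^T ] [ x     ]   [-c ]
  [ A    0  ] [ lambda ] = [ b ]

Solving the linear system:
  x*      = (-2.1304, 2.4348)
  lambda* = (10.5217)
  f(x*)   = 43.8261

x* = (-2.1304, 2.4348), lambda* = (10.5217)


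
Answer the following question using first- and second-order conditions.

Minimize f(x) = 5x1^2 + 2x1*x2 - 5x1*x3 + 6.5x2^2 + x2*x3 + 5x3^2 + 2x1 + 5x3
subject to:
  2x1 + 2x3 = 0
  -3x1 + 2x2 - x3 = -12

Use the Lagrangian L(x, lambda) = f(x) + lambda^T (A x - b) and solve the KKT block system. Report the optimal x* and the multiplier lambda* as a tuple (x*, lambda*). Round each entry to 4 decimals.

Form the Lagrangian:
  L(x, lambda) = (1/2) x^T Q x + c^T x + lambda^T (A x - b)
Stationarity (grad_x L = 0): Q x + c + A^T lambda = 0.
Primal feasibility: A x = b.

This gives the KKT block system:
  [ Q   A^T ] [ x     ]   [-c ]
  [ A    0  ] [ lambda ] = [ b ]

Solving the linear system:
  x*      = (1.9333, -4.0667, -1.9333)
  lambda* = (26.7667, 25.4667)
  f(x*)   = 149.9

x* = (1.9333, -4.0667, -1.9333), lambda* = (26.7667, 25.4667)


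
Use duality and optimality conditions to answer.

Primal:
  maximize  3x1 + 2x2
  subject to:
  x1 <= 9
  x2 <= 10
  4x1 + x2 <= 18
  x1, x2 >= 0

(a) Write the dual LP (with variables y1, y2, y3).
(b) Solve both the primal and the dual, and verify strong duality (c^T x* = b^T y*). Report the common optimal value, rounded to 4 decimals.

The standard primal-dual pair for 'max c^T x s.t. A x <= b, x >= 0' is:
  Dual:  min b^T y  s.t.  A^T y >= c,  y >= 0.

So the dual LP is:
  minimize  9y1 + 10y2 + 18y3
  subject to:
    y1 + 4y3 >= 3
    y2 + y3 >= 2
    y1, y2, y3 >= 0

Solving the primal: x* = (2, 10).
  primal value c^T x* = 26.
Solving the dual: y* = (0, 1.25, 0.75).
  dual value b^T y* = 26.
Strong duality: c^T x* = b^T y*. Confirmed.

26


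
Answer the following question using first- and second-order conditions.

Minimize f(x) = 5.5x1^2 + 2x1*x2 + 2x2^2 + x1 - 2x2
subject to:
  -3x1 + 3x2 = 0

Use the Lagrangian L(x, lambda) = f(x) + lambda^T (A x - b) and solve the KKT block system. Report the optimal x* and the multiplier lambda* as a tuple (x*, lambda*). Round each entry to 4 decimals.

Form the Lagrangian:
  L(x, lambda) = (1/2) x^T Q x + c^T x + lambda^T (A x - b)
Stationarity (grad_x L = 0): Q x + c + A^T lambda = 0.
Primal feasibility: A x = b.

This gives the KKT block system:
  [ Q   A^T ] [ x     ]   [-c ]
  [ A    0  ] [ lambda ] = [ b ]

Solving the linear system:
  x*      = (0.0526, 0.0526)
  lambda* = (0.5614)
  f(x*)   = -0.0263

x* = (0.0526, 0.0526), lambda* = (0.5614)


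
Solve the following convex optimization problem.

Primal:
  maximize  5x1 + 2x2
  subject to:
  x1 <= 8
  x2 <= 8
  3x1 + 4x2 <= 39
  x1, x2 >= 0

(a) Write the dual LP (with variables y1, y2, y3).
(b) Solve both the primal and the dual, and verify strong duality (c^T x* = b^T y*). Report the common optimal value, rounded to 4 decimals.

The standard primal-dual pair for 'max c^T x s.t. A x <= b, x >= 0' is:
  Dual:  min b^T y  s.t.  A^T y >= c,  y >= 0.

So the dual LP is:
  minimize  8y1 + 8y2 + 39y3
  subject to:
    y1 + 3y3 >= 5
    y2 + 4y3 >= 2
    y1, y2, y3 >= 0

Solving the primal: x* = (8, 3.75).
  primal value c^T x* = 47.5.
Solving the dual: y* = (3.5, 0, 0.5).
  dual value b^T y* = 47.5.
Strong duality: c^T x* = b^T y*. Confirmed.

47.5


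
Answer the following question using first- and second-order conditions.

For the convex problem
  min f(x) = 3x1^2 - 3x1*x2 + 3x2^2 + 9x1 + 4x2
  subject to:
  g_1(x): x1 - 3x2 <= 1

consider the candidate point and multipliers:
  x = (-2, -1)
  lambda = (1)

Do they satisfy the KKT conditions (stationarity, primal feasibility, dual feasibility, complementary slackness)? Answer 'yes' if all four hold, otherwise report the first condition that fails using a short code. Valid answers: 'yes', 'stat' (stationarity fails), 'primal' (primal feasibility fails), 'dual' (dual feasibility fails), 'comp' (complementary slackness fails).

Gradient of f: grad f(x) = Q x + c = (0, 4)
Constraint values g_i(x) = a_i^T x - b_i:
  g_1((-2, -1)) = 0
Stationarity residual: grad f(x) + sum_i lambda_i a_i = (1, 1)
  -> stationarity FAILS
Primal feasibility (all g_i <= 0): OK
Dual feasibility (all lambda_i >= 0): OK
Complementary slackness (lambda_i * g_i(x) = 0 for all i): OK

Verdict: the first failing condition is stationarity -> stat.

stat


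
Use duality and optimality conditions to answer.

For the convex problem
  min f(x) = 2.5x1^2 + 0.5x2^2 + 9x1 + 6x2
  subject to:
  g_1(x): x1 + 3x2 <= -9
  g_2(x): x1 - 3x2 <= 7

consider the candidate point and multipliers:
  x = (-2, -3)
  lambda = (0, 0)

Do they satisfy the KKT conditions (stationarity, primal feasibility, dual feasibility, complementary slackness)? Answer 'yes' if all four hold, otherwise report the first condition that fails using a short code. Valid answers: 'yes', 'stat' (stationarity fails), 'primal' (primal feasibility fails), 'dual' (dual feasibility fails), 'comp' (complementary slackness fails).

Gradient of f: grad f(x) = Q x + c = (-1, 3)
Constraint values g_i(x) = a_i^T x - b_i:
  g_1((-2, -3)) = -2
  g_2((-2, -3)) = 0
Stationarity residual: grad f(x) + sum_i lambda_i a_i = (-1, 3)
  -> stationarity FAILS
Primal feasibility (all g_i <= 0): OK
Dual feasibility (all lambda_i >= 0): OK
Complementary slackness (lambda_i * g_i(x) = 0 for all i): OK

Verdict: the first failing condition is stationarity -> stat.

stat


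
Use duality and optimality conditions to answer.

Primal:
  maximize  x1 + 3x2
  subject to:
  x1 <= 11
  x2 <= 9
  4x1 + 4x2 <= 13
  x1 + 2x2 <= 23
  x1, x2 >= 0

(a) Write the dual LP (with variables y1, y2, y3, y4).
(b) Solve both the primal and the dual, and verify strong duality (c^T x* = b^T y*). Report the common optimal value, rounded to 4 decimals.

The standard primal-dual pair for 'max c^T x s.t. A x <= b, x >= 0' is:
  Dual:  min b^T y  s.t.  A^T y >= c,  y >= 0.

So the dual LP is:
  minimize  11y1 + 9y2 + 13y3 + 23y4
  subject to:
    y1 + 4y3 + y4 >= 1
    y2 + 4y3 + 2y4 >= 3
    y1, y2, y3, y4 >= 0

Solving the primal: x* = (0, 3.25).
  primal value c^T x* = 9.75.
Solving the dual: y* = (0, 0, 0.75, 0).
  dual value b^T y* = 9.75.
Strong duality: c^T x* = b^T y*. Confirmed.

9.75


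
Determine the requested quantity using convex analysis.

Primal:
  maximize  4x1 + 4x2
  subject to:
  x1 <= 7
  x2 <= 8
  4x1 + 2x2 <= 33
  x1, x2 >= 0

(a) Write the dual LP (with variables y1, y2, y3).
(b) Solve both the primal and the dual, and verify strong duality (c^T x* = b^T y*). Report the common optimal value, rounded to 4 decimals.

The standard primal-dual pair for 'max c^T x s.t. A x <= b, x >= 0' is:
  Dual:  min b^T y  s.t.  A^T y >= c,  y >= 0.

So the dual LP is:
  minimize  7y1 + 8y2 + 33y3
  subject to:
    y1 + 4y3 >= 4
    y2 + 2y3 >= 4
    y1, y2, y3 >= 0

Solving the primal: x* = (4.25, 8).
  primal value c^T x* = 49.
Solving the dual: y* = (0, 2, 1).
  dual value b^T y* = 49.
Strong duality: c^T x* = b^T y*. Confirmed.

49


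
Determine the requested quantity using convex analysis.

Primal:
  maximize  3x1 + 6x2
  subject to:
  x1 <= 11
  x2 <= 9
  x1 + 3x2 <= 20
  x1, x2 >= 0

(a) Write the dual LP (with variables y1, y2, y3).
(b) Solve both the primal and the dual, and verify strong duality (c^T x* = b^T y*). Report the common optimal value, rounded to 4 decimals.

The standard primal-dual pair for 'max c^T x s.t. A x <= b, x >= 0' is:
  Dual:  min b^T y  s.t.  A^T y >= c,  y >= 0.

So the dual LP is:
  minimize  11y1 + 9y2 + 20y3
  subject to:
    y1 + y3 >= 3
    y2 + 3y3 >= 6
    y1, y2, y3 >= 0

Solving the primal: x* = (11, 3).
  primal value c^T x* = 51.
Solving the dual: y* = (1, 0, 2).
  dual value b^T y* = 51.
Strong duality: c^T x* = b^T y*. Confirmed.

51


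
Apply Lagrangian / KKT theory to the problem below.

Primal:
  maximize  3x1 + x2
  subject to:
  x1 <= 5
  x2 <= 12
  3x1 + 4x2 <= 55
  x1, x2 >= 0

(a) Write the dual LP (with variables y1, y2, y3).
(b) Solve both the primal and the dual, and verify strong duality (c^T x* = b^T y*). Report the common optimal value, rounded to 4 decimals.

The standard primal-dual pair for 'max c^T x s.t. A x <= b, x >= 0' is:
  Dual:  min b^T y  s.t.  A^T y >= c,  y >= 0.

So the dual LP is:
  minimize  5y1 + 12y2 + 55y3
  subject to:
    y1 + 3y3 >= 3
    y2 + 4y3 >= 1
    y1, y2, y3 >= 0

Solving the primal: x* = (5, 10).
  primal value c^T x* = 25.
Solving the dual: y* = (2.25, 0, 0.25).
  dual value b^T y* = 25.
Strong duality: c^T x* = b^T y*. Confirmed.

25


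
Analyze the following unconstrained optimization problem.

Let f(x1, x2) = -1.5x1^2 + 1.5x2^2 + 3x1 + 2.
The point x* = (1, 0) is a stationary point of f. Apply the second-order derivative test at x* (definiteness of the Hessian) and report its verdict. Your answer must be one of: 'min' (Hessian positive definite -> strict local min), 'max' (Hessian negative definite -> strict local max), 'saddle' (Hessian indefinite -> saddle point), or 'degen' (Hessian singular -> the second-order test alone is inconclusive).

Compute the Hessian H = grad^2 f:
  H = [[-3, 0], [0, 3]]
Verify stationarity: grad f(x*) = H x* + g = (0, 0).
Eigenvalues of H: -3, 3.
Eigenvalues have mixed signs, so H is indefinite -> x* is a saddle point.

saddle


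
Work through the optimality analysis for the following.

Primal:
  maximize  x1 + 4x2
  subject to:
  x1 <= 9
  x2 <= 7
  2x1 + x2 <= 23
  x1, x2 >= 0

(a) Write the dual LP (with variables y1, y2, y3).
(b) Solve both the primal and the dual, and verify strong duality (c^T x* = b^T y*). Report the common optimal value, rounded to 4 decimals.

The standard primal-dual pair for 'max c^T x s.t. A x <= b, x >= 0' is:
  Dual:  min b^T y  s.t.  A^T y >= c,  y >= 0.

So the dual LP is:
  minimize  9y1 + 7y2 + 23y3
  subject to:
    y1 + 2y3 >= 1
    y2 + y3 >= 4
    y1, y2, y3 >= 0

Solving the primal: x* = (8, 7).
  primal value c^T x* = 36.
Solving the dual: y* = (0, 3.5, 0.5).
  dual value b^T y* = 36.
Strong duality: c^T x* = b^T y*. Confirmed.

36


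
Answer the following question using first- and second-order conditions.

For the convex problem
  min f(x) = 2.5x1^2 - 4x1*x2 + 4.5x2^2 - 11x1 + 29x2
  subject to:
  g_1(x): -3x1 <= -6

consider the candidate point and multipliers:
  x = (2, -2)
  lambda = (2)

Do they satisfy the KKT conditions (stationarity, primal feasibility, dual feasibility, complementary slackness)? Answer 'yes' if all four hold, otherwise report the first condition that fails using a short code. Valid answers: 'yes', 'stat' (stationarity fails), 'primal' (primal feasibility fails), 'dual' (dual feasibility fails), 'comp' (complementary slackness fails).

Gradient of f: grad f(x) = Q x + c = (7, 3)
Constraint values g_i(x) = a_i^T x - b_i:
  g_1((2, -2)) = 0
Stationarity residual: grad f(x) + sum_i lambda_i a_i = (1, 3)
  -> stationarity FAILS
Primal feasibility (all g_i <= 0): OK
Dual feasibility (all lambda_i >= 0): OK
Complementary slackness (lambda_i * g_i(x) = 0 for all i): OK

Verdict: the first failing condition is stationarity -> stat.

stat


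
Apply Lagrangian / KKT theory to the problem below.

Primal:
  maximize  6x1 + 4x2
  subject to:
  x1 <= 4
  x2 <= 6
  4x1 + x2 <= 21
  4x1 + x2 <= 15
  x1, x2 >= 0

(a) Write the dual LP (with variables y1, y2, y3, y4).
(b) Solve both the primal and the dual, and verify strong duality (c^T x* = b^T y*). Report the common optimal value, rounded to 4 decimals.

The standard primal-dual pair for 'max c^T x s.t. A x <= b, x >= 0' is:
  Dual:  min b^T y  s.t.  A^T y >= c,  y >= 0.

So the dual LP is:
  minimize  4y1 + 6y2 + 21y3 + 15y4
  subject to:
    y1 + 4y3 + 4y4 >= 6
    y2 + y3 + y4 >= 4
    y1, y2, y3, y4 >= 0

Solving the primal: x* = (2.25, 6).
  primal value c^T x* = 37.5.
Solving the dual: y* = (0, 2.5, 0, 1.5).
  dual value b^T y* = 37.5.
Strong duality: c^T x* = b^T y*. Confirmed.

37.5


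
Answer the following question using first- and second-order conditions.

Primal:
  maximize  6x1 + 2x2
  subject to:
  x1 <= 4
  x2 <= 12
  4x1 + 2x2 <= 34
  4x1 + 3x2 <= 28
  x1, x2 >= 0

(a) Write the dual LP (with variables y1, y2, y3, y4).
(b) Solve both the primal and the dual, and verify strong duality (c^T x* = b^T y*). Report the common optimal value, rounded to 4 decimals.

The standard primal-dual pair for 'max c^T x s.t. A x <= b, x >= 0' is:
  Dual:  min b^T y  s.t.  A^T y >= c,  y >= 0.

So the dual LP is:
  minimize  4y1 + 12y2 + 34y3 + 28y4
  subject to:
    y1 + 4y3 + 4y4 >= 6
    y2 + 2y3 + 3y4 >= 2
    y1, y2, y3, y4 >= 0

Solving the primal: x* = (4, 4).
  primal value c^T x* = 32.
Solving the dual: y* = (3.3333, 0, 0, 0.6667).
  dual value b^T y* = 32.
Strong duality: c^T x* = b^T y*. Confirmed.

32


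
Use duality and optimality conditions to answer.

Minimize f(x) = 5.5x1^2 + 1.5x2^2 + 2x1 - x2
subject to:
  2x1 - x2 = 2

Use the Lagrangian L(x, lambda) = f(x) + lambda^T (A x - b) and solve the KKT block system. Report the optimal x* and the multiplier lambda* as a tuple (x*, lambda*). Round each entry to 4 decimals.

Form the Lagrangian:
  L(x, lambda) = (1/2) x^T Q x + c^T x + lambda^T (A x - b)
Stationarity (grad_x L = 0): Q x + c + A^T lambda = 0.
Primal feasibility: A x = b.

This gives the KKT block system:
  [ Q   A^T ] [ x     ]   [-c ]
  [ A    0  ] [ lambda ] = [ b ]

Solving the linear system:
  x*      = (0.5217, -0.9565)
  lambda* = (-3.8696)
  f(x*)   = 4.8696

x* = (0.5217, -0.9565), lambda* = (-3.8696)
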